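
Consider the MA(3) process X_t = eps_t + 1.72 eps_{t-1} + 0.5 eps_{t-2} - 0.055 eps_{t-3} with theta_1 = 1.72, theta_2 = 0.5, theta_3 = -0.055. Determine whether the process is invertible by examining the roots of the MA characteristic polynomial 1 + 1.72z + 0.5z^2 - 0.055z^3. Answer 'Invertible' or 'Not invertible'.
\text{Not invertible}

The MA(q) characteristic polynomial is P(z) = 1 + 1.72z + 0.5z^2 - 0.055z^3.
Invertibility requires all roots to lie outside the unit circle, i.e. |z| > 1 for every root.
Degree 3: look for a simple real root z0 first, then factor out (1 - z/z0) and solve the remaining quadratic.
Testing z0 = -2: P(-2) = 1 + (1.72)(-2) + (0.5)(-2)^2 + (-0.055)(-2)^3
  = 1 + (-3.44) + (2) + (0.44) = 0.  So z_0 = -2 is a root, |z_0| = 2.
Divide out the factor (1 + 0.5 z) = (1 - z/z0) (since 1/z0 = -0.5):
  P(z) = (1 + 0.5 z)(1 + (1.22) z + (-0.11) z^2)
  [check: z-coef 1.22 - (-0.5) = 1.72; z^2-coef -0.11 - (-0.5)(1.22) = 0.5; z^3-coef -(-0.5)(-0.11) = -0.055.]
Remaining roots from the quadratic factor 1 + (1.22) z + (-0.11) z^2:
  Set 1 + (1.22) z + (-0.11) z^2 = 0, i.e. a z^2 + b z + c = 0 with a = -0.11, b = 1.22, c = 1.
  Discriminant D = b^2 - 4ac = (1.22)^2 - 4*(-0.11)*1 = 1.4884 - (-0.44) = 1.9284.
  D >= 0, so the roots are real: z = (-b +/- sqrt(D)) / (2a) = (-1.22 +/- 1.388668) / (-0.22).
    z_1 = (-1.22 + 1.388668) / (-0.22) = -0.7667,   |z_1| = 0.7667.
    z_2 = (-1.22 - 1.388668) / (-0.22) = 11.8576,   |z_2| = 11.8576.
Moduli of all roots: 2.0000, 0.7667, 11.8576.
All moduli strictly greater than 1? No.
Verdict: Not invertible.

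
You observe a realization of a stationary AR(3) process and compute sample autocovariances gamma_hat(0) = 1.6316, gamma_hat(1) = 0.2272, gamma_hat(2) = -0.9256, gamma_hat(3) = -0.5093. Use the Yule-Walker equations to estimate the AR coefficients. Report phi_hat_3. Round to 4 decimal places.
\hat\phi_{3} = -0.1629

The Yule-Walker equations for an AR(p) process read, in matrix form,
  Gamma_p phi = r_p,   with   (Gamma_p)_{ij} = gamma(|i - j|),
                       (r_p)_i = gamma(i),   i,j = 1..p.
Substitute the sample gammas (Toeplitz matrix and right-hand side of size 3):
  Gamma_p = [[1.6316, 0.2272, -0.9256], [0.2272, 1.6316, 0.2272], [-0.9256, 0.2272, 1.6316]]
  r_p     = [0.2272, -0.9256, -0.5093]
Written out (R1..R3):
  (R1) 1.6316 phi_1 + 0.2272 phi_2 - 0.9256 phi_3 = 0.2272
  (R2) 0.2272 phi_1 + 1.6316 phi_2 + 0.2272 phi_3 = -0.9256
  (R3) -0.9256 phi_1 + 0.2272 phi_2 + 1.6316 phi_3 = -0.5093
Gaussian elimination:
  R2 <- R2 - (0.2272/1.6316) R1 = R2 - (0.13925) R1:  1.599962 phi_2 + 0.35609 phi_3 = -0.957238
  R3 <- R3 - (-0.9256/1.6316) R1 = R3 - (-0.567296) R1:  0.35609 phi_2 + 1.106511 phi_3 = -0.38041
  R3 <- R3 - (0.35609/1.599962) R2 = R3 - (0.222561) R2:  1.027259 phi_3 = -0.167366
Back-substitution:
  phi_hat_3 = -0.167366 / 1.027259 = -0.162925
  phi_hat_2 = (-0.957238 - (0.35609)(-0.162925)) / 1.599962 = -0.562027
  phi_hat_1 = (0.2272 - (0.2272)(-0.562027) - (-0.9256)(-0.162925)) / 1.6316 = 0.125085
So phi_hat = [0.1251, -0.5620, -0.1629].
Therefore phi_hat_3 = -0.1629.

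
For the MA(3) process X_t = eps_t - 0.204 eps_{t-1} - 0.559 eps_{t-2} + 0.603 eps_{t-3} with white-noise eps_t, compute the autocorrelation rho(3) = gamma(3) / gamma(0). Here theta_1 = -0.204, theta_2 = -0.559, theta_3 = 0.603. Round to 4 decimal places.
\rho(3) = 0.3510

For an MA(q) process with theta_0 = 1, the autocovariance is
  gamma(k) = sigma^2 * sum_{i=0..q-k} theta_i * theta_{i+k},
and rho(k) = gamma(k) / gamma(0). Sigma^2 cancels.
  numerator   = (1)*(0.603) = 0.603.
  denominator = (1)^2 + (-0.204)^2 + (-0.559)^2 + (0.603)^2 = 1.717706.
  rho(3) = 0.603 / 1.717706 = 0.3510.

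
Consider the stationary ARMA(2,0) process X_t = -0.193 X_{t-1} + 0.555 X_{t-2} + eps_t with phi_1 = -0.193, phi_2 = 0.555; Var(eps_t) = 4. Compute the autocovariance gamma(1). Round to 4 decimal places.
\gamma(1) = -3.0879

Multiply the model equation by X_{t-k} and take expectations. With theta_0 = psi_0 = 1 and psi_j the MA(infinity) weights, this gives
  gamma(k) - sum_i phi_i gamma(k-i) = c_k,
  c_k = sigma^2 * sum_{j=k..q} theta_j psi_{j-k}   (c_k = 0 for k > q),
using gamma(-m) = gamma(m).
Pure AR (q = 0): c_0 = sigma^2 = 4, c_k = 0 for k >= 1.
Equations for k = 0, 1, 2 (AR order 2, c_2 = 0):
  (E0) gamma(0) = phi_1 gamma(1) + phi_2 gamma(2) + c_0
  (E1) gamma(1) = phi_1 gamma(0) + phi_2 gamma(1) + c_1
  (E2) gamma(2) = phi_1 gamma(1) + phi_2 gamma(0)
From (E1): gamma(1) = A gamma(0) + B with
  A = phi_1 / (1 - phi_2) = -0.193 / 0.445 = -0.433708,   B = c_1 / (1 - phi_2) = 0 / 0.445 = 0.
Insert (E2) into (E0): gamma(0) (1 - phi_2^2) = phi_1 (1 + phi_2) gamma(1) + c_0.
  phi_1 (1 + phi_2) = (-0.193)(1.555) = -0.300115,   1 - phi_2^2 = 0.691975.
Replace gamma(1) by A gamma(0) + B and collect gamma(0):
  gamma(0) [0.691975 - (-0.300115)(-0.433708)] = c_0 = 4
  gamma(0) * 0.561813 = 4
  gamma(0) = 4 / 0.561813 = 7.11981.
  gamma(1) = A gamma(0) = (-0.433708)(7.11981) = -3.087917.
Therefore gamma(1) = -3.0879 (to 4 decimal places).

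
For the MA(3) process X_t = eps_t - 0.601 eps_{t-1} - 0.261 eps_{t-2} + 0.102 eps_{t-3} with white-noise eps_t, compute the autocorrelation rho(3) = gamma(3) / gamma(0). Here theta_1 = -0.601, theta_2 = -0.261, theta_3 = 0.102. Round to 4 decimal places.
\rho(3) = 0.0708

For an MA(q) process with theta_0 = 1, the autocovariance is
  gamma(k) = sigma^2 * sum_{i=0..q-k} theta_i * theta_{i+k},
and rho(k) = gamma(k) / gamma(0). Sigma^2 cancels.
  numerator   = (1)*(0.102) = 0.102.
  denominator = (1)^2 + (-0.601)^2 + (-0.261)^2 + (0.102)^2 = 1.439726.
  rho(3) = 0.102 / 1.439726 = 0.0708.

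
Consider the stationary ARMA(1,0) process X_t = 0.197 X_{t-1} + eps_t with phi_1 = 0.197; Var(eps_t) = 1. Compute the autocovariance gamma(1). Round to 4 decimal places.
\gamma(1) = 0.2050

Multiply the model equation by X_{t-k} and take expectations. With theta_0 = psi_0 = 1 and psi_j the MA(infinity) weights, this gives
  gamma(k) - sum_i phi_i gamma(k-i) = c_k,
  c_k = sigma^2 * sum_{j=k..q} theta_j psi_{j-k}   (c_k = 0 for k > q),
using gamma(-m) = gamma(m).
Pure AR (q = 0): c_0 = sigma^2 = 1, c_k = 0 for k >= 1.
Equations for k = 0 and k = 1 (AR order 1):
  gamma(0) = phi_1 gamma(1) + c_0
  gamma(1) = phi_1 gamma(0) + c_1
Substituting the second into the first: gamma(0) (1 - phi_1^2) = c_0 + phi_1 c_1, so
  gamma(0) = c_0 / (1 - phi_1^2) = 1 / (1 - (0.197)^2) = 1 / 0.961191 = 1.040376.
  gamma(1) = phi_1 gamma(0) = (0.197)(1.040376) = 0.204954.
Therefore gamma(1) = 0.2050 (to 4 decimal places).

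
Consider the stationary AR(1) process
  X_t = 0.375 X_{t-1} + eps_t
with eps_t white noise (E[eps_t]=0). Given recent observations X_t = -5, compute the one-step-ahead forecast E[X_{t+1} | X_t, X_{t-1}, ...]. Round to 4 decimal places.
E[X_{t+1} \mid \mathcal F_t] = -1.8750

For an AR(p) model X_t = c + sum_i phi_i X_{t-i} + eps_t, the
one-step-ahead conditional mean is
  E[X_{t+1} | X_t, ...] = c + sum_i phi_i X_{t+1-i}.
Substitute known values:
  E[X_{t+1} | ...] = (0.375) * (-5)
                   = -1.8750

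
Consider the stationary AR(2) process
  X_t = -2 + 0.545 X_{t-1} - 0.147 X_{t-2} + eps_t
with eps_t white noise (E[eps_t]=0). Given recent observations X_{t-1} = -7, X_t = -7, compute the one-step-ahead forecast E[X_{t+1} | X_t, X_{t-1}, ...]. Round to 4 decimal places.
E[X_{t+1} \mid \mathcal F_t] = -4.7860

For an AR(p) model X_t = c + sum_i phi_i X_{t-i} + eps_t, the
one-step-ahead conditional mean is
  E[X_{t+1} | X_t, ...] = c + sum_i phi_i X_{t+1-i}.
Substitute known values:
  E[X_{t+1} | ...] = -2 + (0.545) * (-7) + (-0.147) * (-7)
                   = -4.7860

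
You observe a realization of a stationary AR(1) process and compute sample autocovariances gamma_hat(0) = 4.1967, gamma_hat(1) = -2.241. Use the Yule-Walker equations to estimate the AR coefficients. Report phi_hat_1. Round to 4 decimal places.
\hat\phi_{1} = -0.5340

The Yule-Walker equations for an AR(p) process read, in matrix form,
  Gamma_p phi = r_p,   with   (Gamma_p)_{ij} = gamma(|i - j|),
                       (r_p)_i = gamma(i),   i,j = 1..p.
Substitute the sample gammas (Toeplitz matrix and right-hand side of size 1):
  Gamma_p = [[4.1967]]
  r_p     = [-2.241]
With p = 1 this is the single equation gamma(0) phi_1 = gamma(1):
  phi_hat_1 = gamma(1) / gamma(0) = -2.241 / 4.1967 = -0.5340.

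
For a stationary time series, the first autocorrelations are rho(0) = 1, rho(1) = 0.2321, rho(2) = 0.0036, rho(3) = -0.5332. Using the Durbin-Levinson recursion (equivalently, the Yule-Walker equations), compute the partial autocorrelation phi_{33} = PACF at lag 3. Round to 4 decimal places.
\phi_{33} = -0.5530

The PACF at lag k is phi_{kk}, the last component of the solution
to the Yule-Walker system G_k phi = r_k where
  (G_k)_{ij} = rho(|i - j|), (r_k)_i = rho(i), i,j = 1..k.
Equivalently, Durbin-Levinson gives phi_{kk} iteratively:
  phi_{11} = rho(1)
  phi_{kk} = [rho(k) - sum_{j=1..k-1} phi_{k-1,j} rho(k-j)]
            / [1 - sum_{j=1..k-1} phi_{k-1,j} rho(j)],
  phi_{k,j} = phi_{k-1,j} - phi_{kk} phi_{k-1,k-j},  j = 1..k-1.
Step k = 1:
  phi_11 = rho(1) = 0.2321.
Step k = 2:
  phi_22 = [rho(2) - phi_11 rho(1)] / [1 - phi_11 rho(1)] = [0.0036 - (0.2321)(0.2321)] / [1 - (0.2321)(0.2321)]
         = -0.05027041 / 0.94612959 = -0.053133.
  Update: phi_21 = phi_11 - phi_22 phi_11 = 0.2321 - (-0.053133)(0.2321) = 0.244432.
Step k = 3:
  phi_33 = [rho(3) - phi_21 rho(2) - phi_22 rho(1)] / [1 - phi_21 rho(1) - phi_22 rho(2)]
    numerator   = -0.5332 - (0.244432)(0.0036) - (-0.053133)(0.2321) = -0.52174786
    denominator = 1 - (0.244432)(0.2321) - (-0.053133)(0.0036) = 0.94345859
  phi_33 = -0.52174786 / 0.94345859 = -0.553.
Therefore phi_{33} = -0.5530.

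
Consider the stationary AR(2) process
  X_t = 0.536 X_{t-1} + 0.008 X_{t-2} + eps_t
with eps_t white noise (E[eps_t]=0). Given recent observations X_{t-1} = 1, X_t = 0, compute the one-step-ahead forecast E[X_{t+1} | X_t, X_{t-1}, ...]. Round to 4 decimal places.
E[X_{t+1} \mid \mathcal F_t] = 0.0080

For an AR(p) model X_t = c + sum_i phi_i X_{t-i} + eps_t, the
one-step-ahead conditional mean is
  E[X_{t+1} | X_t, ...] = c + sum_i phi_i X_{t+1-i}.
Substitute known values:
  E[X_{t+1} | ...] = (0.536) * (0) + (0.008) * (1)
                   = 0.0080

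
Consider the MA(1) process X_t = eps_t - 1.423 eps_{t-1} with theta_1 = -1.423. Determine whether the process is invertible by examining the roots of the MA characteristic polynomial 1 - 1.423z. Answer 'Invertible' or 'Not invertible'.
\text{Not invertible}

The MA(q) characteristic polynomial is P(z) = 1 - 1.423z.
Invertibility requires all roots to lie outside the unit circle, i.e. |z| > 1 for every root.
This is linear in z: 1 + (-1.423) z = 0  =>  z = -1/(-1.423) = 0.702741,  |z| = 0.702741.
Moduli of all roots: 0.7027.
All moduli strictly greater than 1? No.
Verdict: Not invertible.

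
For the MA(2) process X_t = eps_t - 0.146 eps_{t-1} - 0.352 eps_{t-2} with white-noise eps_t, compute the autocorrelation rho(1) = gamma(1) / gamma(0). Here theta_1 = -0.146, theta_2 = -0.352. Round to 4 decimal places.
\rho(1) = -0.0826

For an MA(q) process with theta_0 = 1, the autocovariance is
  gamma(k) = sigma^2 * sum_{i=0..q-k} theta_i * theta_{i+k},
and rho(k) = gamma(k) / gamma(0). Sigma^2 cancels.
  numerator   = (1)*(-0.146) + (-0.146)*(-0.352) = -0.094608.
  denominator = (1)^2 + (-0.146)^2 + (-0.352)^2 = 1.14522.
  rho(1) = -0.094608 / 1.14522 = -0.0826.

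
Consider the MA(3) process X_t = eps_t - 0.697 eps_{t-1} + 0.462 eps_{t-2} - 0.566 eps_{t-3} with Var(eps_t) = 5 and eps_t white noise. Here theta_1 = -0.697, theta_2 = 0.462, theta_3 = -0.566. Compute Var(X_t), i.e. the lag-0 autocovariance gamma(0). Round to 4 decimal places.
\gamma(0) = 10.0980

For an MA(q) process X_t = eps_t + sum_i theta_i eps_{t-i} with
Var(eps_t) = sigma^2, the variance is
  gamma(0) = sigma^2 * (1 + sum_i theta_i^2).
  sum_i theta_i^2 = (-0.697)^2 + (0.462)^2 + (-0.566)^2 = 0.485809 + 0.213444 + 0.320356 = 1.019609.
  gamma(0) = 5 * (1 + 1.019609) = 5 * 2.019609 = 10.098045, which rounds to 10.0980.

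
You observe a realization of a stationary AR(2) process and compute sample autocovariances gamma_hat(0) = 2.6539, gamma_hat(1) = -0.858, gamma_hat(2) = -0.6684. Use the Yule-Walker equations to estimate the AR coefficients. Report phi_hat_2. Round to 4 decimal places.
\hat\phi_{2} = -0.3980

The Yule-Walker equations for an AR(p) process read, in matrix form,
  Gamma_p phi = r_p,   with   (Gamma_p)_{ij} = gamma(|i - j|),
                       (r_p)_i = gamma(i),   i,j = 1..p.
Substitute the sample gammas (Toeplitz matrix and right-hand side of size 2):
  Gamma_p = [[2.6539, -0.858], [-0.858, 2.6539]]
  r_p     = [-0.858, -0.6684]
Written out:
  2.6539 phi_1 - 0.858 phi_2 = -0.858
  -0.858 phi_1 + 2.6539 phi_2 = -0.6684
Solve by Cramer's rule:
  det = gamma(0)^2 - gamma(1)^2 = (2.6539)^2 - (-0.858)^2 = 7.04318521 - 0.736164 = 6.30702121
  phi_hat_1 = [gamma(1) gamma(0) - gamma(1) gamma(2)] / det = [(-0.858)(2.6539) - (-0.858)(-0.6684)] / 6.30702121 = -2.8505334 / 6.30702121 = -0.452
  phi_hat_2 = [gamma(0) gamma(2) - gamma(1)^2] / det = [(2.6539)(-0.6684) - (-0.858)^2] / 6.30702121 = -2.51003076 / 6.30702121 = -0.398
So phi_hat = [-0.4520, -0.3980].
Therefore phi_hat_2 = -0.3980.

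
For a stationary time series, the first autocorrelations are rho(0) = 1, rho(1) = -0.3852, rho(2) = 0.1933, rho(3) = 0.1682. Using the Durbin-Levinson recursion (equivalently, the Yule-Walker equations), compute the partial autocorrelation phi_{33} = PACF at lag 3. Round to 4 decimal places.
\phi_{33} = 0.3050

The PACF at lag k is phi_{kk}, the last component of the solution
to the Yule-Walker system G_k phi = r_k where
  (G_k)_{ij} = rho(|i - j|), (r_k)_i = rho(i), i,j = 1..k.
Equivalently, Durbin-Levinson gives phi_{kk} iteratively:
  phi_{11} = rho(1)
  phi_{kk} = [rho(k) - sum_{j=1..k-1} phi_{k-1,j} rho(k-j)]
            / [1 - sum_{j=1..k-1} phi_{k-1,j} rho(j)],
  phi_{k,j} = phi_{k-1,j} - phi_{kk} phi_{k-1,k-j},  j = 1..k-1.
Step k = 1:
  phi_11 = rho(1) = -0.3852.
Step k = 2:
  phi_22 = [rho(2) - phi_11 rho(1)] / [1 - phi_11 rho(1)] = [0.1933 - (-0.3852)(-0.3852)] / [1 - (-0.3852)(-0.3852)]
         = 0.04492096 / 0.85162096 = 0.052748.
  Update: phi_21 = phi_11 - phi_22 phi_11 = -0.3852 - (0.052748)(-0.3852) = -0.364882.
Step k = 3:
  phi_33 = [rho(3) - phi_21 rho(2) - phi_22 rho(1)] / [1 - phi_21 rho(1) - phi_22 rho(2)]
    numerator   = 0.1682 - (-0.364882)(0.1933) - (0.052748)(-0.3852) = 0.25904999
    denominator = 1 - (-0.364882)(-0.3852) - (0.052748)(0.1933) = 0.84925149
  phi_33 = 0.25904999 / 0.84925149 = 0.305.
Therefore phi_{33} = 0.3050.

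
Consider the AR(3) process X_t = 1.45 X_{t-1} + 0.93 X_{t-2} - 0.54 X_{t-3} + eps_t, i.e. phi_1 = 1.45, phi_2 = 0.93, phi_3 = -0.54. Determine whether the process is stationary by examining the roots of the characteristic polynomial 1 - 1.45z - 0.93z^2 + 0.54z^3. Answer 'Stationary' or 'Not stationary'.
\text{Not stationary}

The AR(p) characteristic polynomial is P(z) = 1 - 1.45z - 0.93z^2 + 0.54z^3.
Stationarity requires all roots to lie outside the unit circle, i.e. |z| > 1 for every root.
Degree 3: look for a simple real root z0 first, then factor out (1 - z/z0) and solve the remaining quadratic.
Testing z0 = 2.5: P(2.5) = 1 + (-1.45)(2.5) + (-0.93)(2.5)^2 + (0.54)(2.5)^3
  = 1 + (-3.625) + (-5.8125) + (8.4375) = 0.  So z_0 = 2.5 is a root, |z_0| = 2.5.
Divide out the factor (1 - 0.4 z) = (1 - z/z0) (since 1/z0 = 0.4):
  P(z) = (1 - 0.4 z)(1 + (-1.05) z + (-1.35) z^2)
  [check: z-coef -1.05 - (0.4) = -1.45; z^2-coef -1.35 - (0.4)(-1.05) = -0.93; z^3-coef -(0.4)(-1.35) = 0.54.]
Remaining roots from the quadratic factor 1 + (-1.05) z + (-1.35) z^2:
  Set 1 + (-1.05) z + (-1.35) z^2 = 0, i.e. a z^2 + b z + c = 0 with a = -1.35, b = -1.05, c = 1.
  Discriminant D = b^2 - 4ac = (-1.05)^2 - 4*(-1.35)*1 = 1.1025 - (-5.4) = 6.5025.
  D >= 0, so the roots are real: z = (-b +/- sqrt(D)) / (2a) = (1.05 +/- 2.55) / (-2.7).
    z_1 = (1.05 + 2.55) / (-2.7) = -1.3333,   |z_1| = 1.3333.
    z_2 = (1.05 - 2.55) / (-2.7) = 0.5556,   |z_2| = 0.5556.
Moduli of all roots: 2.5000, 1.3333, 0.5556.
All moduli strictly greater than 1? No.
Verdict: Not stationary.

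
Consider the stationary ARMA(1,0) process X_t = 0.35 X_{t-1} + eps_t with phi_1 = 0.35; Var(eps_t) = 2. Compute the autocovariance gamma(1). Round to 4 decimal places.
\gamma(1) = 0.7977

Multiply the model equation by X_{t-k} and take expectations. With theta_0 = psi_0 = 1 and psi_j the MA(infinity) weights, this gives
  gamma(k) - sum_i phi_i gamma(k-i) = c_k,
  c_k = sigma^2 * sum_{j=k..q} theta_j psi_{j-k}   (c_k = 0 for k > q),
using gamma(-m) = gamma(m).
Pure AR (q = 0): c_0 = sigma^2 = 2, c_k = 0 for k >= 1.
Equations for k = 0 and k = 1 (AR order 1):
  gamma(0) = phi_1 gamma(1) + c_0
  gamma(1) = phi_1 gamma(0) + c_1
Substituting the second into the first: gamma(0) (1 - phi_1^2) = c_0 + phi_1 c_1, so
  gamma(0) = c_0 / (1 - phi_1^2) = 2 / (1 - (0.35)^2) = 2 / 0.8775 = 2.279202.
  gamma(1) = phi_1 gamma(0) = (0.35)(2.279202) = 0.797721.
Therefore gamma(1) = 0.7977 (to 4 decimal places).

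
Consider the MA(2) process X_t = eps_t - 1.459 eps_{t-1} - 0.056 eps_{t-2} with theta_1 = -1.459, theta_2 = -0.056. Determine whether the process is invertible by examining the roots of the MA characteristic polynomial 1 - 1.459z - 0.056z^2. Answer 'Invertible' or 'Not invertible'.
\text{Not invertible}

The MA(q) characteristic polynomial is P(z) = 1 - 1.459z - 0.056z^2.
Invertibility requires all roots to lie outside the unit circle, i.e. |z| > 1 for every root.
Set 1 + (-1.459) z + (-0.056) z^2 = 0, i.e. a z^2 + b z + c = 0 with a = -0.056, b = -1.459, c = 1.
Discriminant D = b^2 - 4ac = (-1.459)^2 - 4*(-0.056)*1 = 2.128681 - (-0.224) = 2.352681.
D >= 0, so the roots are real: z = (-b +/- sqrt(D)) / (2a) = (1.459 +/- 1.533845) / (-0.112).
  z_1 = (1.459 + 1.533845) / (-0.112) = -26.7218,   |z_1| = 26.7218.
  z_2 = (1.459 - 1.533845) / (-0.112) = 0.6683,   |z_2| = 0.6683.
Moduli of all roots: 26.7218, 0.6683.
All moduli strictly greater than 1? No.
Verdict: Not invertible.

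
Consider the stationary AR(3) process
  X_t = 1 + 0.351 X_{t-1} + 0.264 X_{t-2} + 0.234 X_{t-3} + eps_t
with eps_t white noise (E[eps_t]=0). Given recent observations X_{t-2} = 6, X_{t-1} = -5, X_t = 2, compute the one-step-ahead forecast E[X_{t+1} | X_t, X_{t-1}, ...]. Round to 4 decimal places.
E[X_{t+1} \mid \mathcal F_t] = 1.7860

For an AR(p) model X_t = c + sum_i phi_i X_{t-i} + eps_t, the
one-step-ahead conditional mean is
  E[X_{t+1} | X_t, ...] = c + sum_i phi_i X_{t+1-i}.
Substitute known values:
  E[X_{t+1} | ...] = 1 + (0.351) * (2) + (0.264) * (-5) + (0.234) * (6)
                   = 1.7860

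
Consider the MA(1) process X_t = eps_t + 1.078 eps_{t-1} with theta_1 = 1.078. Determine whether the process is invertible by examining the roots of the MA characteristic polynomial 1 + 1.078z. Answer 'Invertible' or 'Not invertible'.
\text{Not invertible}

The MA(q) characteristic polynomial is P(z) = 1 + 1.078z.
Invertibility requires all roots to lie outside the unit circle, i.e. |z| > 1 for every root.
This is linear in z: 1 + (1.078) z = 0  =>  z = -1/(1.078) = -0.927644,  |z| = 0.927644.
Moduli of all roots: 0.9276.
All moduli strictly greater than 1? No.
Verdict: Not invertible.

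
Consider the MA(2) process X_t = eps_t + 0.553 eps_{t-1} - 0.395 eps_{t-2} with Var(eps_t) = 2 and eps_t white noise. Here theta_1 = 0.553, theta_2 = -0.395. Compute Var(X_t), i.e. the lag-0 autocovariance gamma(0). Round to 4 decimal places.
\gamma(0) = 2.9237

For an MA(q) process X_t = eps_t + sum_i theta_i eps_{t-i} with
Var(eps_t) = sigma^2, the variance is
  gamma(0) = sigma^2 * (1 + sum_i theta_i^2).
  sum_i theta_i^2 = (0.553)^2 + (-0.395)^2 = 0.305809 + 0.156025 = 0.461834.
  gamma(0) = 2 * (1 + 0.461834) = 2 * 1.461834 = 2.923668, which rounds to 2.9237.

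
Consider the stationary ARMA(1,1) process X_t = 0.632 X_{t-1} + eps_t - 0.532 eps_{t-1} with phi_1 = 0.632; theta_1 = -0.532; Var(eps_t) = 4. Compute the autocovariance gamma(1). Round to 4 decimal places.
\gamma(1) = 0.4421

Multiply the model equation by X_{t-k} and take expectations. With theta_0 = psi_0 = 1 and psi_j the MA(infinity) weights, this gives
  gamma(k) - sum_i phi_i gamma(k-i) = c_k,
  c_k = sigma^2 * sum_{j=k..q} theta_j psi_{j-k}   (c_k = 0 for k > q),
using gamma(-m) = gamma(m).
psi-weights needed (psi_j = theta_j + sum_i phi_i psi_{j-i}):
  psi_1 = theta_1 + phi_1 = -0.532 + (0.632) = 0.1
Right-hand sides:
  c_0 = sigma^2 (1 + theta_1 psi_1) = 4 * (1 + (-0.532)(0.1)) = 4 * 0.9468 = 3.7872
  c_1 = sigma^2 theta_1 = 4 * (-0.532) = -2.128
  c_2 = 0
Equations for k = 0 and k = 1 (AR order 1):
  gamma(0) = phi_1 gamma(1) + c_0
  gamma(1) = phi_1 gamma(0) + c_1
Substituting the second into the first: gamma(0) (1 - phi_1^2) = c_0 + phi_1 c_1, so
  gamma(0) = (c_0 + phi_1 c_1) / (1 - phi_1^2) = (3.7872 + (0.632)(-2.128)) / (1 - (0.632)^2) = 2.442304 / 0.600576 = 4.066603.
  gamma(1) = phi_1 gamma(0) + c_1 = (0.632)(4.066603) + (-2.128) = 0.442093.
Therefore gamma(1) = 0.4421 (to 4 decimal places).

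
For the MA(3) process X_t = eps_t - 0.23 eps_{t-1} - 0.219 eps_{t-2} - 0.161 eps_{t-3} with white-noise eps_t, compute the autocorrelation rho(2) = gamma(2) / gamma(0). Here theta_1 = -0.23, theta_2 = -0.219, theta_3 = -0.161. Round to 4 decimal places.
\rho(2) = -0.1615

For an MA(q) process with theta_0 = 1, the autocovariance is
  gamma(k) = sigma^2 * sum_{i=0..q-k} theta_i * theta_{i+k},
and rho(k) = gamma(k) / gamma(0). Sigma^2 cancels.
  numerator   = (1)*(-0.219) + (-0.23)*(-0.161) = -0.18197.
  denominator = (1)^2 + (-0.23)^2 + (-0.219)^2 + (-0.161)^2 = 1.126782.
  rho(2) = -0.18197 / 1.126782 = -0.1615.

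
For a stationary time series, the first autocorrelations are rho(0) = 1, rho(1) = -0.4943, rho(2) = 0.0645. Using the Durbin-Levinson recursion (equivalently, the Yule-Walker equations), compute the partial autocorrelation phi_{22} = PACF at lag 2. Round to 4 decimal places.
\phi_{22} = -0.2380

The PACF at lag k is phi_{kk}, the last component of the solution
to the Yule-Walker system G_k phi = r_k where
  (G_k)_{ij} = rho(|i - j|), (r_k)_i = rho(i), i,j = 1..k.
Equivalently, Durbin-Levinson gives phi_{kk} iteratively:
  phi_{11} = rho(1)
  phi_{kk} = [rho(k) - sum_{j=1..k-1} phi_{k-1,j} rho(k-j)]
            / [1 - sum_{j=1..k-1} phi_{k-1,j} rho(j)],
  phi_{k,j} = phi_{k-1,j} - phi_{kk} phi_{k-1,k-j},  j = 1..k-1.
Step k = 1:
  phi_11 = rho(1) = -0.4943.
Step k = 2:
  phi_22 = [rho(2) - phi_11 rho(1)] / [1 - phi_11 rho(1)] = [0.0645 - (-0.4943)(-0.4943)] / [1 - (-0.4943)(-0.4943)]
         = -0.17983249 / 0.75566751 = -0.238.
Therefore phi_{22} = -0.2380.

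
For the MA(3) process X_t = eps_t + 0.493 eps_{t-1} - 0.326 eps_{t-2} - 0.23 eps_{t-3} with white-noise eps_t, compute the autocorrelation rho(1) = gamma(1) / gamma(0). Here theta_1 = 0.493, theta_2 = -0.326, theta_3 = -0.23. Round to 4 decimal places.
\rho(1) = 0.2904

For an MA(q) process with theta_0 = 1, the autocovariance is
  gamma(k) = sigma^2 * sum_{i=0..q-k} theta_i * theta_{i+k},
and rho(k) = gamma(k) / gamma(0). Sigma^2 cancels.
  numerator   = (1)*(0.493) + (0.493)*(-0.326) + (-0.326)*(-0.23) = 0.407262.
  denominator = (1)^2 + (0.493)^2 + (-0.326)^2 + (-0.23)^2 = 1.402225.
  rho(1) = 0.407262 / 1.402225 = 0.2904.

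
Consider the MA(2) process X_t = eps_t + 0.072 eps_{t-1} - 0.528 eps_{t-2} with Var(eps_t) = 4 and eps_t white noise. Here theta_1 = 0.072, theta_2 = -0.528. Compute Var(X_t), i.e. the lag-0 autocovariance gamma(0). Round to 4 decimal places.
\gamma(0) = 5.1359

For an MA(q) process X_t = eps_t + sum_i theta_i eps_{t-i} with
Var(eps_t) = sigma^2, the variance is
  gamma(0) = sigma^2 * (1 + sum_i theta_i^2).
  sum_i theta_i^2 = (0.072)^2 + (-0.528)^2 = 0.005184 + 0.278784 = 0.283968.
  gamma(0) = 4 * (1 + 0.283968) = 4 * 1.283968 = 5.135872, which rounds to 5.1359.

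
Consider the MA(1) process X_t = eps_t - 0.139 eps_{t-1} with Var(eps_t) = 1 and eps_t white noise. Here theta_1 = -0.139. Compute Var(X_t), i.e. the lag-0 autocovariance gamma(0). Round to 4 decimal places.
\gamma(0) = 1.0193

For an MA(q) process X_t = eps_t + sum_i theta_i eps_{t-i} with
Var(eps_t) = sigma^2, the variance is
  gamma(0) = sigma^2 * (1 + sum_i theta_i^2).
  sum_i theta_i^2 = (-0.139)^2 = 0.019321.
  gamma(0) = 1 * (1 + 0.019321) = 1 * 1.019321 = 1.019321, which rounds to 1.0193.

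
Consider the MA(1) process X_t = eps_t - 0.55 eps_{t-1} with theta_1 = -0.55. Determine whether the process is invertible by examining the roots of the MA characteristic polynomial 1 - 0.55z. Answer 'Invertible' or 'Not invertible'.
\text{Invertible}

The MA(q) characteristic polynomial is P(z) = 1 - 0.55z.
Invertibility requires all roots to lie outside the unit circle, i.e. |z| > 1 for every root.
This is linear in z: 1 + (-0.55) z = 0  =>  z = -1/(-0.55) = 1.818182,  |z| = 1.818182.
Moduli of all roots: 1.8182.
All moduli strictly greater than 1? Yes.
Verdict: Invertible.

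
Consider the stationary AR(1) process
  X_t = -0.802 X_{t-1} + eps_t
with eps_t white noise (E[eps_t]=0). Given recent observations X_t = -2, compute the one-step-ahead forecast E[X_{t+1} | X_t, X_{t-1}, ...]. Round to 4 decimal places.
E[X_{t+1} \mid \mathcal F_t] = 1.6040

For an AR(p) model X_t = c + sum_i phi_i X_{t-i} + eps_t, the
one-step-ahead conditional mean is
  E[X_{t+1} | X_t, ...] = c + sum_i phi_i X_{t+1-i}.
Substitute known values:
  E[X_{t+1} | ...] = (-0.802) * (-2)
                   = 1.6040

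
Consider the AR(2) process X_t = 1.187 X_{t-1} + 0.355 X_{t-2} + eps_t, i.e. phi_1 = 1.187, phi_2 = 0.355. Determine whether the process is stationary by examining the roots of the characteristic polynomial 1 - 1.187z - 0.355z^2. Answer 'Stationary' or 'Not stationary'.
\text{Not stationary}

The AR(p) characteristic polynomial is P(z) = 1 - 1.187z - 0.355z^2.
Stationarity requires all roots to lie outside the unit circle, i.e. |z| > 1 for every root.
Set 1 + (-1.187) z + (-0.355) z^2 = 0, i.e. a z^2 + b z + c = 0 with a = -0.355, b = -1.187, c = 1.
Discriminant D = b^2 - 4ac = (-1.187)^2 - 4*(-0.355)*1 = 1.408969 - (-1.42) = 2.828969.
D >= 0, so the roots are real: z = (-b +/- sqrt(D)) / (2a) = (1.187 +/- 1.681954) / (-0.71).
  z_1 = (1.187 + 1.681954) / (-0.71) = -4.0408,   |z_1| = 4.0408.
  z_2 = (1.187 - 1.681954) / (-0.71) = 0.6971,   |z_2| = 0.6971.
Moduli of all roots: 4.0408, 0.6971.
All moduli strictly greater than 1? No.
Verdict: Not stationary.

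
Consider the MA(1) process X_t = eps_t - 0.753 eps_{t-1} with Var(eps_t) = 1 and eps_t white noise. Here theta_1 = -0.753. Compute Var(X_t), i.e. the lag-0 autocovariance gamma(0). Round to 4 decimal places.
\gamma(0) = 1.5670

For an MA(q) process X_t = eps_t + sum_i theta_i eps_{t-i} with
Var(eps_t) = sigma^2, the variance is
  gamma(0) = sigma^2 * (1 + sum_i theta_i^2).
  sum_i theta_i^2 = (-0.753)^2 = 0.567009.
  gamma(0) = 1 * (1 + 0.567009) = 1 * 1.567009 = 1.567009, which rounds to 1.5670.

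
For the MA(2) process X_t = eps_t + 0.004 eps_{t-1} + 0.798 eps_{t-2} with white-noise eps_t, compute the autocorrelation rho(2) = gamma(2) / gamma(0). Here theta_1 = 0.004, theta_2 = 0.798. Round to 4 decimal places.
\rho(2) = 0.4875

For an MA(q) process with theta_0 = 1, the autocovariance is
  gamma(k) = sigma^2 * sum_{i=0..q-k} theta_i * theta_{i+k},
and rho(k) = gamma(k) / gamma(0). Sigma^2 cancels.
  numerator   = (1)*(0.798) = 0.798.
  denominator = (1)^2 + (0.004)^2 + (0.798)^2 = 1.63682.
  rho(2) = 0.798 / 1.63682 = 0.4875.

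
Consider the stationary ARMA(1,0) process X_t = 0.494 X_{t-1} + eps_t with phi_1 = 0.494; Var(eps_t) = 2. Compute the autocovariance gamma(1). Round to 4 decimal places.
\gamma(1) = 1.3069

Multiply the model equation by X_{t-k} and take expectations. With theta_0 = psi_0 = 1 and psi_j the MA(infinity) weights, this gives
  gamma(k) - sum_i phi_i gamma(k-i) = c_k,
  c_k = sigma^2 * sum_{j=k..q} theta_j psi_{j-k}   (c_k = 0 for k > q),
using gamma(-m) = gamma(m).
Pure AR (q = 0): c_0 = sigma^2 = 2, c_k = 0 for k >= 1.
Equations for k = 0 and k = 1 (AR order 1):
  gamma(0) = phi_1 gamma(1) + c_0
  gamma(1) = phi_1 gamma(0) + c_1
Substituting the second into the first: gamma(0) (1 - phi_1^2) = c_0 + phi_1 c_1, so
  gamma(0) = c_0 / (1 - phi_1^2) = 2 / (1 - (0.494)^2) = 2 / 0.755964 = 2.645629.
  gamma(1) = phi_1 gamma(0) = (0.494)(2.645629) = 1.306941.
Therefore gamma(1) = 1.3069 (to 4 decimal places).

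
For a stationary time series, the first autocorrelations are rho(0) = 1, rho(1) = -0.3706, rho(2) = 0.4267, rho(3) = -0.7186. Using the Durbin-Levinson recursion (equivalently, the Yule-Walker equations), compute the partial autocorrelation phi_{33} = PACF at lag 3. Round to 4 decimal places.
\phi_{33} = -0.6390

The PACF at lag k is phi_{kk}, the last component of the solution
to the Yule-Walker system G_k phi = r_k where
  (G_k)_{ij} = rho(|i - j|), (r_k)_i = rho(i), i,j = 1..k.
Equivalently, Durbin-Levinson gives phi_{kk} iteratively:
  phi_{11} = rho(1)
  phi_{kk} = [rho(k) - sum_{j=1..k-1} phi_{k-1,j} rho(k-j)]
            / [1 - sum_{j=1..k-1} phi_{k-1,j} rho(j)],
  phi_{k,j} = phi_{k-1,j} - phi_{kk} phi_{k-1,k-j},  j = 1..k-1.
Step k = 1:
  phi_11 = rho(1) = -0.3706.
Step k = 2:
  phi_22 = [rho(2) - phi_11 rho(1)] / [1 - phi_11 rho(1)] = [0.4267 - (-0.3706)(-0.3706)] / [1 - (-0.3706)(-0.3706)]
         = 0.28935564 / 0.86265564 = 0.335424.
  Update: phi_21 = phi_11 - phi_22 phi_11 = -0.3706 - (0.335424)(-0.3706) = -0.246292.
Step k = 3:
  phi_33 = [rho(3) - phi_21 rho(2) - phi_22 rho(1)] / [1 - phi_21 rho(1) - phi_22 rho(2)]
    numerator   = -0.7186 - (-0.246292)(0.4267) - (0.335424)(-0.3706) = -0.48919907
    denominator = 1 - (-0.246292)(-0.3706) - (0.335424)(0.4267) = 0.76559874
  phi_33 = -0.48919907 / 0.76559874 = -0.639.
Therefore phi_{33} = -0.6390.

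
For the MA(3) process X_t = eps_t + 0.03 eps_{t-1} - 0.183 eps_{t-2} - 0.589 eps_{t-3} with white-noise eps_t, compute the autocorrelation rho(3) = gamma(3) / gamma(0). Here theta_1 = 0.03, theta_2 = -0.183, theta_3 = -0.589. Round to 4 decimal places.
\rho(3) = -0.4264

For an MA(q) process with theta_0 = 1, the autocovariance is
  gamma(k) = sigma^2 * sum_{i=0..q-k} theta_i * theta_{i+k},
and rho(k) = gamma(k) / gamma(0). Sigma^2 cancels.
  numerator   = (1)*(-0.589) = -0.589.
  denominator = (1)^2 + (0.03)^2 + (-0.183)^2 + (-0.589)^2 = 1.38131.
  rho(3) = -0.589 / 1.38131 = -0.4264.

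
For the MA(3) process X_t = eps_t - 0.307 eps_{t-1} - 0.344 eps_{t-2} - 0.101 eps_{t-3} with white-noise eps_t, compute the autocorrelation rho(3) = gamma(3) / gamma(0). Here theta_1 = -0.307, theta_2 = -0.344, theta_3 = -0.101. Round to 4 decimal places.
\rho(3) = -0.0826

For an MA(q) process with theta_0 = 1, the autocovariance is
  gamma(k) = sigma^2 * sum_{i=0..q-k} theta_i * theta_{i+k},
and rho(k) = gamma(k) / gamma(0). Sigma^2 cancels.
  numerator   = (1)*(-0.101) = -0.101.
  denominator = (1)^2 + (-0.307)^2 + (-0.344)^2 + (-0.101)^2 = 1.222786.
  rho(3) = -0.101 / 1.222786 = -0.0826.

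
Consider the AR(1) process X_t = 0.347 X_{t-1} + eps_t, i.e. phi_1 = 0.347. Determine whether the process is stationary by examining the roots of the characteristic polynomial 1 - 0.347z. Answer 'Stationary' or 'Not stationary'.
\text{Stationary}

The AR(p) characteristic polynomial is P(z) = 1 - 0.347z.
Stationarity requires all roots to lie outside the unit circle, i.e. |z| > 1 for every root.
This is linear in z: 1 + (-0.347) z = 0  =>  z = -1/(-0.347) = 2.881844,  |z| = 2.881844.
Moduli of all roots: 2.8818.
All moduli strictly greater than 1? Yes.
Verdict: Stationary.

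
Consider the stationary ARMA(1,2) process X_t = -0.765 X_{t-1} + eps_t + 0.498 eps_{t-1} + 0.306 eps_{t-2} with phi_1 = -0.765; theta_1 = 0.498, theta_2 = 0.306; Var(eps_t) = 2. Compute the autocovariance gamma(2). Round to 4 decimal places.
\gamma(2) = 1.9637

Multiply the model equation by X_{t-k} and take expectations. With theta_0 = psi_0 = 1 and psi_j the MA(infinity) weights, this gives
  gamma(k) - sum_i phi_i gamma(k-i) = c_k,
  c_k = sigma^2 * sum_{j=k..q} theta_j psi_{j-k}   (c_k = 0 for k > q),
using gamma(-m) = gamma(m).
psi-weights needed (psi_j = theta_j + sum_i phi_i psi_{j-i}):
  psi_1 = theta_1 + phi_1 = 0.498 + (-0.765) = -0.267
  psi_2 = theta_2 + phi_1 psi_1 = 0.306 + (-0.765)(-0.267) = 0.510255
Right-hand sides:
  c_0 = sigma^2 (1 + theta_1 psi_1 + theta_2 psi_2) = 2 * (1 + (0.498)(-0.267) + (0.306)(0.510255)) = 2 * 1.023172 = 2.046344
  c_1 = sigma^2 (theta_1 + theta_2 psi_1) = 2 * (0.498 + (0.306)(-0.267)) = 0.832596
  c_2 = sigma^2 theta_2 = 2 * (0.306) = 0.612
Equations for k = 0 and k = 1 (AR order 1):
  gamma(0) = phi_1 gamma(1) + c_0
  gamma(1) = phi_1 gamma(0) + c_1
Substituting the second into the first: gamma(0) (1 - phi_1^2) = c_0 + phi_1 c_1, so
  gamma(0) = (c_0 + phi_1 c_1) / (1 - phi_1^2) = (2.046344 + (-0.765)(0.832596)) / (1 - (-0.765)^2) = 1.409408 / 0.414775 = 3.398006.
  gamma(1) = phi_1 gamma(0) + c_1 = (-0.765)(3.398006) + (0.832596) = -1.766879.
For k = 2: gamma(2) = phi_1 gamma(1) + c_2
  = (-0.765)(-1.766879) + (0.612) = 1.963662.
Therefore gamma(2) = 1.9637 (to 4 decimal places).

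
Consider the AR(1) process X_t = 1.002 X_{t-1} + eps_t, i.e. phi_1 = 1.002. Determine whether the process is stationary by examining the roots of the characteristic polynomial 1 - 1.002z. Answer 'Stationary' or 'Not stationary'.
\text{Not stationary}

The AR(p) characteristic polynomial is P(z) = 1 - 1.002z.
Stationarity requires all roots to lie outside the unit circle, i.e. |z| > 1 for every root.
This is linear in z: 1 + (-1.002) z = 0  =>  z = -1/(-1.002) = 0.998004,  |z| = 0.998004.
Moduli of all roots: 0.9980.
All moduli strictly greater than 1? No.
Verdict: Not stationary.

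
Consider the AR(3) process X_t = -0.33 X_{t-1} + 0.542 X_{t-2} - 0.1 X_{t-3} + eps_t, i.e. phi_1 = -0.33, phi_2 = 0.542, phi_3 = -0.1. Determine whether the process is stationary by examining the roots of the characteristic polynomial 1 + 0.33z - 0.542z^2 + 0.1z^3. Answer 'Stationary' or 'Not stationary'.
\text{Stationary}

The AR(p) characteristic polynomial is P(z) = 1 + 0.33z - 0.542z^2 + 0.1z^3.
Stationarity requires all roots to lie outside the unit circle, i.e. |z| > 1 for every root.
Degree 3: look for a simple real root z0 first, then factor out (1 - z/z0) and solve the remaining quadratic.
Testing z0 = 2.5: P(2.5) = 1 + (0.33)(2.5) + (-0.542)(2.5)^2 + (0.1)(2.5)^3
  = 1 + (0.825) + (-3.3875) + (1.5625) = 0.  So z_0 = 2.5 is a root, |z_0| = 2.5.
Divide out the factor (1 - 0.4 z) = (1 - z/z0) (since 1/z0 = 0.4):
  P(z) = (1 - 0.4 z)(1 + (0.73) z + (-0.25) z^2)
  [check: z-coef 0.73 - (0.4) = 0.33; z^2-coef -0.25 - (0.4)(0.73) = -0.542; z^3-coef -(0.4)(-0.25) = 0.1.]
Remaining roots from the quadratic factor 1 + (0.73) z + (-0.25) z^2:
  Set 1 + (0.73) z + (-0.25) z^2 = 0, i.e. a z^2 + b z + c = 0 with a = -0.25, b = 0.73, c = 1.
  Discriminant D = b^2 - 4ac = (0.73)^2 - 4*(-0.25)*1 = 0.5329 - (-1) = 1.5329.
  D >= 0, so the roots are real: z = (-b +/- sqrt(D)) / (2a) = (-0.73 +/- 1.238103) / (-0.5).
    z_1 = (-0.73 + 1.238103) / (-0.5) = -1.0162,   |z_1| = 1.0162.
    z_2 = (-0.73 - 1.238103) / (-0.5) = 3.9362,   |z_2| = 3.9362.
Moduli of all roots: 2.5000, 1.0162, 3.9362.
All moduli strictly greater than 1? Yes.
Verdict: Stationary.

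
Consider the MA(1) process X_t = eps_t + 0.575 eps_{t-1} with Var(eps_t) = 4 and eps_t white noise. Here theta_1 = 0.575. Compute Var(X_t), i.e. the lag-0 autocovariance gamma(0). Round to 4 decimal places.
\gamma(0) = 5.3225

For an MA(q) process X_t = eps_t + sum_i theta_i eps_{t-i} with
Var(eps_t) = sigma^2, the variance is
  gamma(0) = sigma^2 * (1 + sum_i theta_i^2).
  sum_i theta_i^2 = (0.575)^2 = 0.330625.
  gamma(0) = 4 * (1 + 0.330625) = 4 * 1.330625 = 5.3225.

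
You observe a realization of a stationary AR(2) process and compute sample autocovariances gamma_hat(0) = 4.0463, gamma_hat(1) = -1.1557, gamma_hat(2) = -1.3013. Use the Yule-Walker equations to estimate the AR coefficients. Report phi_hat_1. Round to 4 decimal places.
\hat\phi_{1} = -0.4110

The Yule-Walker equations for an AR(p) process read, in matrix form,
  Gamma_p phi = r_p,   with   (Gamma_p)_{ij} = gamma(|i - j|),
                       (r_p)_i = gamma(i),   i,j = 1..p.
Substitute the sample gammas (Toeplitz matrix and right-hand side of size 2):
  Gamma_p = [[4.0463, -1.1557], [-1.1557, 4.0463]]
  r_p     = [-1.1557, -1.3013]
Written out:
  4.0463 phi_1 - 1.1557 phi_2 = -1.1557
  -1.1557 phi_1 + 4.0463 phi_2 = -1.3013
Solve by Cramer's rule:
  det = gamma(0)^2 - gamma(1)^2 = (4.0463)^2 - (-1.1557)^2 = 16.37254369 - 1.33564249 = 15.0369012
  phi_hat_1 = [gamma(1) gamma(0) - gamma(1) gamma(2)] / det = [(-1.1557)(4.0463) - (-1.1557)(-1.3013)] / 15.0369012 = -6.18022132 / 15.0369012 = -0.411
  phi_hat_2 = [gamma(0) gamma(2) - gamma(1)^2] / det = [(4.0463)(-1.3013) - (-1.1557)^2] / 15.0369012 = -6.60109268 / 15.0369012 = -0.439
So phi_hat = [-0.4110, -0.4390].
Therefore phi_hat_1 = -0.4110.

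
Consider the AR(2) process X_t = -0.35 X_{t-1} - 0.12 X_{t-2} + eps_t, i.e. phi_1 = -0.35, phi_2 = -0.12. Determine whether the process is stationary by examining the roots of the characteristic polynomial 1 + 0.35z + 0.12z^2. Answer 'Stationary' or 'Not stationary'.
\text{Stationary}

The AR(p) characteristic polynomial is P(z) = 1 + 0.35z + 0.12z^2.
Stationarity requires all roots to lie outside the unit circle, i.e. |z| > 1 for every root.
Set 1 + (0.35) z + (0.12) z^2 = 0, i.e. a z^2 + b z + c = 0 with a = 0.12, b = 0.35, c = 1.
Discriminant D = b^2 - 4ac = (0.35)^2 - 4*(0.12)*1 = 0.1225 - (0.48) = -0.3575.
D < 0, so the roots are the complex-conjugate pair z = (-b +/- i sqrt(-D)) / (2a) = -1.4583 +/- 2.4913i.
For a conjugate pair |z|^2 = z * conj(z) = (product of roots) = c/a = 1/(0.12) = 8.333333, so |z| = sqrt(8.333333) = 2.8868 for both roots.
Moduli of all roots: 2.8868, 2.8868.
All moduli strictly greater than 1? Yes.
Verdict: Stationary.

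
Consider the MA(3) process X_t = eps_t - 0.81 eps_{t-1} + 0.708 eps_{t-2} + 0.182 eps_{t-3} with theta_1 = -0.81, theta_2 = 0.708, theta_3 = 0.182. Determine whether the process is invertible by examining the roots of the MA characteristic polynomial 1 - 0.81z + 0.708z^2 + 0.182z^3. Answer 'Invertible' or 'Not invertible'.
\text{Invertible}

The MA(q) characteristic polynomial is P(z) = 1 - 0.81z + 0.708z^2 + 0.182z^3.
Invertibility requires all roots to lie outside the unit circle, i.e. |z| > 1 for every root.
Degree 3: look for a simple real root z0 first, then factor out (1 - z/z0) and solve the remaining quadratic.
Testing z0 = -5: P(-5) = 1 + (-0.81)(-5) + (0.708)(-5)^2 + (0.182)(-5)^3
  = 1 + (4.05) + (17.7) + (-22.75) = 0.  So z_0 = -5 is a root, |z_0| = 5.
Divide out the factor (1 + 0.2 z) = (1 - z/z0) (since 1/z0 = -0.2):
  P(z) = (1 + 0.2 z)(1 + (-1.01) z + (0.91) z^2)
  [check: z-coef -1.01 - (-0.2) = -0.81; z^2-coef 0.91 - (-0.2)(-1.01) = 0.708; z^3-coef -(-0.2)(0.91) = 0.182.]
Remaining roots from the quadratic factor 1 + (-1.01) z + (0.91) z^2:
  Set 1 + (-1.01) z + (0.91) z^2 = 0, i.e. a z^2 + b z + c = 0 with a = 0.91, b = -1.01, c = 1.
  Discriminant D = b^2 - 4ac = (-1.01)^2 - 4*(0.91)*1 = 1.0201 - (3.64) = -2.6199.
  D < 0, so the roots are the complex-conjugate pair z = (-b +/- i sqrt(-D)) / (2a) = 0.5549 +/- 0.8893i.
  For a conjugate pair |z|^2 = z * conj(z) = (product of roots) = c/a = 1/(0.91) = 1.098901, so |z| = sqrt(1.098901) = 1.0483 for both roots.
Moduli of all roots: 5.0000, 1.0483, 1.0483.
All moduli strictly greater than 1? Yes.
Verdict: Invertible.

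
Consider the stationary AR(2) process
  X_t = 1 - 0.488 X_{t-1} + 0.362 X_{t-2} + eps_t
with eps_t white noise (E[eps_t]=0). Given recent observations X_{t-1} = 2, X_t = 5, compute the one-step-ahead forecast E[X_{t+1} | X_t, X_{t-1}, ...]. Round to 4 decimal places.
E[X_{t+1} \mid \mathcal F_t] = -0.7160

For an AR(p) model X_t = c + sum_i phi_i X_{t-i} + eps_t, the
one-step-ahead conditional mean is
  E[X_{t+1} | X_t, ...] = c + sum_i phi_i X_{t+1-i}.
Substitute known values:
  E[X_{t+1} | ...] = 1 + (-0.488) * (5) + (0.362) * (2)
                   = -0.7160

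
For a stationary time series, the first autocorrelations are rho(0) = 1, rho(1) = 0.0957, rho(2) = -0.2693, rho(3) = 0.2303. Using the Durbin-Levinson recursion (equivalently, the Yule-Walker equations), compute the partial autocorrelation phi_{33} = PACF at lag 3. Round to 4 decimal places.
\phi_{33} = 0.3180

The PACF at lag k is phi_{kk}, the last component of the solution
to the Yule-Walker system G_k phi = r_k where
  (G_k)_{ij} = rho(|i - j|), (r_k)_i = rho(i), i,j = 1..k.
Equivalently, Durbin-Levinson gives phi_{kk} iteratively:
  phi_{11} = rho(1)
  phi_{kk} = [rho(k) - sum_{j=1..k-1} phi_{k-1,j} rho(k-j)]
            / [1 - sum_{j=1..k-1} phi_{k-1,j} rho(j)],
  phi_{k,j} = phi_{k-1,j} - phi_{kk} phi_{k-1,k-j},  j = 1..k-1.
Step k = 1:
  phi_11 = rho(1) = 0.0957.
Step k = 2:
  phi_22 = [rho(2) - phi_11 rho(1)] / [1 - phi_11 rho(1)] = [-0.2693 - (0.0957)(0.0957)] / [1 - (0.0957)(0.0957)]
         = -0.27845849 / 0.99084151 = -0.281032.
  Update: phi_21 = phi_11 - phi_22 phi_11 = 0.0957 - (-0.281032)(0.0957) = 0.122595.
Step k = 3:
  phi_33 = [rho(3) - phi_21 rho(2) - phi_22 rho(1)] / [1 - phi_21 rho(1) - phi_22 rho(2)]
    numerator   = 0.2303 - (0.122595)(-0.2693) - (-0.281032)(0.0957) = 0.29020957
    denominator = 1 - (0.122595)(0.0957) - (-0.281032)(-0.2693) = 0.91258567
  phi_33 = 0.29020957 / 0.91258567 = 0.318.
Therefore phi_{33} = 0.3180.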